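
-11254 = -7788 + -3466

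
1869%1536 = 333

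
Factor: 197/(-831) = -1 * 3^(-1) * 197^1 * 277^(-1)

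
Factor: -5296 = -1*2^4*331^1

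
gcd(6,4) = 2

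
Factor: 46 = 2^1*23^1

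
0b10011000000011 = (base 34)8e7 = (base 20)146b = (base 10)9731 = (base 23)i92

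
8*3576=28608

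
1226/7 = 175 + 1/7 ≈ 175.14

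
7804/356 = 21 + 82/89 ≈ 21.92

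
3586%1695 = 196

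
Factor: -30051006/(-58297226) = 3^1*13^(-2)*23^(-1)*163^1*7499^(-1)*30727^1 = 15025503/29148613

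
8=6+2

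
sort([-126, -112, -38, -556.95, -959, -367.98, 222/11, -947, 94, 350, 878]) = [-959, -947, -556.95, -367.98, -126, -112, -38, 222/11, 94, 350, 878]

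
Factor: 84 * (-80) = -1 * 2^6 * 3^1 * 5^1 * 7^1 = -6720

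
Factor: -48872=-1 * 2^3 * 41^1 * 149^1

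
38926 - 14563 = 24363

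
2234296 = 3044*734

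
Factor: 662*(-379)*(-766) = 2^2*331^1*379^1*383^1 = 192187868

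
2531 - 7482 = -4951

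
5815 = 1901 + 3914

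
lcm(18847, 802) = 37694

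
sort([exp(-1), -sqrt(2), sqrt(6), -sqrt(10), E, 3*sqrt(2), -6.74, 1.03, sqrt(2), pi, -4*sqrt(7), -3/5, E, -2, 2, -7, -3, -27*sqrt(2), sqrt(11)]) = [-27*sqrt(2), -4*sqrt(7), -7, -6.74, -sqrt(10), -3, -2, -sqrt(2), -3/5, exp(-1), 1.03, sqrt(2), 2, sqrt(6), E, E, pi, sqrt(11), 3*sqrt(2)]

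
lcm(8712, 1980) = 43560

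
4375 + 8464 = 12839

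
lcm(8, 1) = 8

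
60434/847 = 71 + 27/77 ≈ 71.35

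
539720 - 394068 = 145652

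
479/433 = 1 + 46/433 ≈ 1.11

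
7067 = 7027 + 40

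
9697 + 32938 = 42635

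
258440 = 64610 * 4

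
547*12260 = 6706220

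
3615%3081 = 534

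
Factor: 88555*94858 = 2^1*5^1*43^1*89^1*199^1*1103^1 = 8400150190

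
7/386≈0.0181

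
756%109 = 102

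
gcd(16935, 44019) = 3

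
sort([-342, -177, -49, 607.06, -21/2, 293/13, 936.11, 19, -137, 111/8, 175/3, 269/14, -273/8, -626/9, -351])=[-351, -342, -177, -137, -626/9, -49, -273/8, -21/2, 111/8, 19, 269/14, 293/13, 175/3, 607.06, 936.11]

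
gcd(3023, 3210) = 1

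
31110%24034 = 7076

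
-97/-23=4 + 5/23 ≈ 4.22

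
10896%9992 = 904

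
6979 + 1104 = 8083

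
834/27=278/9 ≈ 30.89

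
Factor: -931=-1*7^2*19^1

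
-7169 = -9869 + 2700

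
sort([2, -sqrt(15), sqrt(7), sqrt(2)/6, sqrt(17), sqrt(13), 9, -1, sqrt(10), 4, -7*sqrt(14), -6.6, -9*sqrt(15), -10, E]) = [-9*sqrt(15), -7*sqrt(14), -10, -6.6, -sqrt(15), -1, sqrt(2)/6, 2, sqrt(7), E, sqrt(10), sqrt(13), 4, sqrt(17), 9]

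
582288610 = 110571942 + 471716668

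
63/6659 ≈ 0.00946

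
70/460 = 7/46 ≈ 0.152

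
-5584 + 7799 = 2215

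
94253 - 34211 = 60042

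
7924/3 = 2641 + 1/3 ≈ 2641.33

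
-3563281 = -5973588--2410307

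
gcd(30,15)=15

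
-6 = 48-54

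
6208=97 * 64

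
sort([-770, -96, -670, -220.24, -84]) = [-770, -670, -220.24, -96, -84]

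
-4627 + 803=-3824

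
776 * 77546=60175696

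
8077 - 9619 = -1542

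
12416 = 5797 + 6619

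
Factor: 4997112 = 2^3 * 3^1 * 208213^1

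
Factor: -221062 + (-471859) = -1*23^1*47^1*641^1 = -692921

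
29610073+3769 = 29613842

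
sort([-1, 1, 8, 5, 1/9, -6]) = [-6, -1, 1/9, 1, 5, 8]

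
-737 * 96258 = -70942146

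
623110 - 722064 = -98954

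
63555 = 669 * 95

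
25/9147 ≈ 0.00273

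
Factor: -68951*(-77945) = 5^1*7^1*17^1*19^2*131^1*191^1 = 5374385695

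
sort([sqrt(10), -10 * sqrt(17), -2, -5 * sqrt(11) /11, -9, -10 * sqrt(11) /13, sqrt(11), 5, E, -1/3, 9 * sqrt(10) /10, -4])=[-10 * sqrt(17), -9, -4, -10 * sqrt(11) /13, -2, -5 * sqrt(11) /11, -1/3, E, 9 * sqrt(10) /10, sqrt(10), sqrt(11), 5]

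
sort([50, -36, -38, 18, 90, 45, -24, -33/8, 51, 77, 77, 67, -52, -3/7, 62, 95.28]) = [-52, -38, -36, -24, -33/8, -3/7, 18, 45, 50, 51, 62, 67, 77, 77, 90, 95.28]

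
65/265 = 13/53 ≈ 0.245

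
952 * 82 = 78064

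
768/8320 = 6/65 ≈ 0.0923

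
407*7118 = 2897026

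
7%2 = 1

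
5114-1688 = 3426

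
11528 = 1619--9909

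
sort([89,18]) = [18,89]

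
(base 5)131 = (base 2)101001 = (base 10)41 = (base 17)27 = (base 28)1d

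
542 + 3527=4069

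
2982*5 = 14910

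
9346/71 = 131 + 45/71 ≈ 131.63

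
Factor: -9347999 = -1*9347999^1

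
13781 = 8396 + 5385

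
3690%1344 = 1002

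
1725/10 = 345/2 = 172.50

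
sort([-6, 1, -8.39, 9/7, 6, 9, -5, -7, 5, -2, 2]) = [-8.39, -7, -6, -5, -2, 1, 9/7, 2, 5, 6, 9]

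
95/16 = 5 + 15/16 ≈ 5.94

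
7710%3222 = 1266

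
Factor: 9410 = 2^1 * 5^1 * 941^1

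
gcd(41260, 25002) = 2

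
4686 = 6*781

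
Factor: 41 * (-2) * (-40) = 2^4 * 5^1 * 41^1 = 3280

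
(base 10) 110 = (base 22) 50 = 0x6e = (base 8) 156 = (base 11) a0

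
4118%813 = 53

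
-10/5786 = -5/2893 ≈ -0.00173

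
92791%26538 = 13177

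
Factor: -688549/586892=-1 * 2^(-2) * 31^(-1) * 563^1 * 1223^1 * 4733^(-1)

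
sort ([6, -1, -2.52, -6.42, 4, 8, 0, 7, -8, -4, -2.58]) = [-8, -6.42, -4, -2.58, -2.52, -1, 0, 4, 6, 7, 8]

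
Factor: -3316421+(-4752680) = -1*17^1*47^1*10099^1 = -8069101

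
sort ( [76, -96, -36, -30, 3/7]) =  [-96, -36, -30, 3/7, 76]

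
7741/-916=-8 - 413/916 ≈ -8.45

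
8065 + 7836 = 15901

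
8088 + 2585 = 10673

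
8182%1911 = 538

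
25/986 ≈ 0.0254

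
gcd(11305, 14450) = 85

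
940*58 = 54520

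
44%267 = 44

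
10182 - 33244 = -23062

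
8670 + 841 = 9511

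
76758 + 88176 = 164934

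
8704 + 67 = 8771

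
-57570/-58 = 28785/29 ≈ 992.59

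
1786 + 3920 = 5706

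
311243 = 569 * 547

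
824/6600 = 103/825 ≈ 0.125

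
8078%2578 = 344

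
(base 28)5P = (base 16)A5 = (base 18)93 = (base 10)165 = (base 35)4P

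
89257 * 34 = 3034738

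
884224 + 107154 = 991378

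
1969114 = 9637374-7668260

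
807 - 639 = 168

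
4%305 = 4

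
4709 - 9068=-4359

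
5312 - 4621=691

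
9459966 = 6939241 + 2520725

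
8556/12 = 713 = 713.00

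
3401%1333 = 735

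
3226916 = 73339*44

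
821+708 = 1529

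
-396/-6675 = 132/2225 ≈ 0.0593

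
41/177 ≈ 0.232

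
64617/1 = 64617 = 64617.00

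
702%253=196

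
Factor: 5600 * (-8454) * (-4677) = 2^6 * 3^2 * 5^2 * 7^1 * 1409^1 * 1559^1 = 221420404800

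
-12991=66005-78996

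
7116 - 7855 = -739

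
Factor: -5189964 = -1*2^2*3^1*13^1*17^1*19^1*103^1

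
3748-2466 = 1282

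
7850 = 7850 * 1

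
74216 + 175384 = 249600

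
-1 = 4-5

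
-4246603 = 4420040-8666643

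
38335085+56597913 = 94932998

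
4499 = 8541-4042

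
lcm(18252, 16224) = 146016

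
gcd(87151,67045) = 1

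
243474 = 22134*11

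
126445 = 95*1331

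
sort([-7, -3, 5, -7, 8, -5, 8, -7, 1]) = [-7, -7, -7, -5, -3, 1, 5, 8, 8]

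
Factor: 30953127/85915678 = 2^(-1) * 3^1 * 37^1 * 151^(-1) * 431^1 * 647^1 * 284489^(-1)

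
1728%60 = 48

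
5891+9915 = 15806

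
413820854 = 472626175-58805321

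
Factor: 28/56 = 2^(-1) = 1/2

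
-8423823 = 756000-9179823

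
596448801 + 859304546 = 1455753347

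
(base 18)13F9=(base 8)15653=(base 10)7083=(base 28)90R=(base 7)26436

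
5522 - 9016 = -3494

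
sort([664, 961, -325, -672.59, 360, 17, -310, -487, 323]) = [-672.59, -487, -325, -310, 17, 323, 360, 664, 961]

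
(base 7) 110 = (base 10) 56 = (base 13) 44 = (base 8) 70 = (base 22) 2c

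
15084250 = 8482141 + 6602109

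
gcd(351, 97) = 1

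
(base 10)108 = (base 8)154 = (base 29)3l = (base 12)90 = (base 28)3o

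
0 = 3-3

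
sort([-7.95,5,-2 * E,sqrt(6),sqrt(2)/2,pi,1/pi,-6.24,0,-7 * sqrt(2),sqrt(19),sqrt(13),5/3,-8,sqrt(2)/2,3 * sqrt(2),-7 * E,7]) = [-7 * E,-7 * sqrt(2),-8,-7.95,-6.24,-2 * E,0,1/pi,sqrt(2)/2,sqrt(2)/2,5/3,sqrt(6),pi,sqrt(13),3 * sqrt(2),sqrt(19),5,7]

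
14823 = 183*81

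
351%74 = 55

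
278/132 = 2 + 7/66 ≈ 2.11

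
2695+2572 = 5267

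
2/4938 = 1/2469 ≈ 0.000405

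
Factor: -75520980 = -1 * 2^2 * 3^2 * 5^1 * 419561^1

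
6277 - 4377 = 1900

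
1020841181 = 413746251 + 607094930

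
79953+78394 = 158347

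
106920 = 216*495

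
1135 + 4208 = 5343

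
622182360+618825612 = 1241007972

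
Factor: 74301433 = 2521^1*29473^1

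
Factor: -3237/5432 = -1*2^(-3)*3^1*7^(-1)*13^1*83^1*97^(-1)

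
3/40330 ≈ 0.0000744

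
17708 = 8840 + 8868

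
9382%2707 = 1261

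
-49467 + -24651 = -74118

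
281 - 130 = 151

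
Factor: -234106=-1 * 2^1 * 117053^1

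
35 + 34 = 69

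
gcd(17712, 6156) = 108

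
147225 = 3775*39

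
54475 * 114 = 6210150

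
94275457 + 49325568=143601025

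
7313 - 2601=4712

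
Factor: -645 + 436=-1 * 11^1 * 19^1=-209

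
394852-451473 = -56621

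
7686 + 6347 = 14033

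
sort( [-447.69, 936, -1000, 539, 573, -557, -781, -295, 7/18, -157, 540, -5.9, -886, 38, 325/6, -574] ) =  [-1000, -886, -781, -574, -557, -447.69, -295, -157, -5.9, 7/18, 38, 325/6, 539, 540, 573, 936] 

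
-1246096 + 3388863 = 2142767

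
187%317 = 187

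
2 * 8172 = 16344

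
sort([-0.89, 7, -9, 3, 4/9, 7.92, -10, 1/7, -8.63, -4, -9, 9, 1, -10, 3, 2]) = [-10, -10, -9, -9, -8.63, -4, -0.89, 1/7, 4/9, 1, 2, 3, 3, 7, 7.92, 9]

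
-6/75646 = -3/37823 ≈ -0.0000793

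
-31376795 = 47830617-79207412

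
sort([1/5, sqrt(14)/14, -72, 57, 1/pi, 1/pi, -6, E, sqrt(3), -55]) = [-72, -55, -6, 1/5, sqrt(14)/14, 1/pi, 1/pi, sqrt(3), E, 57]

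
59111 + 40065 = 99176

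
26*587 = 15262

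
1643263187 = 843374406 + 799888781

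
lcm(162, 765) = 13770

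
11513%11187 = 326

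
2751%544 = 31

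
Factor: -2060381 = -1*1217^1*1693^1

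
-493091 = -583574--90483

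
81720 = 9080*9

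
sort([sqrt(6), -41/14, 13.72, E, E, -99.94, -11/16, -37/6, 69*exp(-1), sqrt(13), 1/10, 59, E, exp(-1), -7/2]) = [-99.94, -37/6, -7/2, -41/14, -11/16, 1/10, exp(-1), sqrt(6), E, E, E, sqrt(13), 13.72, 69*exp(-1), 59]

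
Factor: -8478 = -1*2^1*3^3*157^1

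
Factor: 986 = 2^1*17^1*29^1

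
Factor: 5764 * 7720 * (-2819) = -1 * 2^5 * 5^1 * 11^1 * 131^1 * 193^1 * 2819^1 = -125440087520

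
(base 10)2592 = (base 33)2ci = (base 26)3li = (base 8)5040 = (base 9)3500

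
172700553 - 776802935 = -604102382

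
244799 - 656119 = -411320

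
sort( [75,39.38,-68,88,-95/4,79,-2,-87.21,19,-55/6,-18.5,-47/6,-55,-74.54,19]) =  [-87.21,-74.54,-68,-55,-95/4,-18.5,-55/6,-47/6,-2,19,19,39.38,75,79,88]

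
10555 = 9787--768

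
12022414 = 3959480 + 8062934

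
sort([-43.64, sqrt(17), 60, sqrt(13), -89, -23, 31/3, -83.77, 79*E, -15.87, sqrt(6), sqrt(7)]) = [-89, -83.77, -43.64, -23, -15.87, sqrt(6), sqrt(7), sqrt(13), sqrt(17), 31/3, 60, 79*E]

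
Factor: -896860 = -1*2^2*5^1*44843^1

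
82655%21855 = 17090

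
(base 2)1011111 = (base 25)3k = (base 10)95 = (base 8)137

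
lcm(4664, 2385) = 209880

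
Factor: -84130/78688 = -1*2^(-4)*5^1*47^1*179^1*2459^(-1) = -42065/39344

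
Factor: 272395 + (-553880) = -1 * 5^1 * 19^1 * 2963^1 = -281485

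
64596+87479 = 152075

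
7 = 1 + 6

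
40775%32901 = 7874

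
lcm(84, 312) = 2184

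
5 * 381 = 1905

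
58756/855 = 68+616/855 ≈ 68.72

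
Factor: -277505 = -1*5^1*55501^1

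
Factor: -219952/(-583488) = 2^(-2)*3^(-2)*59^1*233^1*1013^(-1) = 13747/36468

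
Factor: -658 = -1*2^1*7^1*47^1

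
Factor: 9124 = 2^2*2281^1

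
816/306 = 2 + 2/3 ≈ 2.67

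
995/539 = 1 + 456/539 ≈ 1.85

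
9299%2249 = 303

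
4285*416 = 1782560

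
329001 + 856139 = 1185140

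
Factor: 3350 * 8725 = 2^1 * 5^4 * 67^1 * 349^1 = 29228750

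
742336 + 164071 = 906407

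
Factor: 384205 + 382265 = 2^1 * 3^1 * 5^1 * 29^1 * 881^1 = 766470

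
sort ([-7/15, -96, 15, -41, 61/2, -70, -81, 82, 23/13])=[-96, -81, -70, -41, -7/15, 23/13, 15, 61/2, 82]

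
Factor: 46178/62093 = 2^1 * 11^1 * 31^(-1) * 2003^(-1) * 2099^1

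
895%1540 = 895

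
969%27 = 24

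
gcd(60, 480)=60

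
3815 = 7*545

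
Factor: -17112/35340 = -1 * 2^1 * 5^(-1) * 19^(-1) * 23^1 = -46/95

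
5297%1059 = 2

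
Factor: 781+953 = 2^1 * 3^1 * 17^2 = 1734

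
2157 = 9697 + -7540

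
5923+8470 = 14393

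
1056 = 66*16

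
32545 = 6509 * 5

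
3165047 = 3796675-631628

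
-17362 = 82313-99675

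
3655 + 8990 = 12645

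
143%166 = 143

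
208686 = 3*69562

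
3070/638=1535/319 ≈ 4.81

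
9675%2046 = 1491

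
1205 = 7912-6707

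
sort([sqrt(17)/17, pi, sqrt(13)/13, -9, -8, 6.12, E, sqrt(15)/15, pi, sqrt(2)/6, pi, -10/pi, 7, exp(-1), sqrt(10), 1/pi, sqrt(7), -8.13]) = [-9, -8.13, -8, -10/pi, sqrt(2)/6, sqrt(17)/17, sqrt(15)/15, sqrt(13)/13, 1/pi, exp(-1), sqrt(7), E, pi, pi, pi, sqrt(10), 6.12, 7]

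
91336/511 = 178+54/73 ≈ 178.74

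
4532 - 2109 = 2423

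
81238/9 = 9026 + 4/9 ≈ 9026.44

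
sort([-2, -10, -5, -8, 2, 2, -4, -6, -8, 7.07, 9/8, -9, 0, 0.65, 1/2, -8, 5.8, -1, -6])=[-10, -9, -8, -8, -8, -6, -6, -5, -4, -2, -1, 0, 1/2, 0.65, 9/8, 2, 2, 5.8, 7.07]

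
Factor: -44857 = -1*31^1*1447^1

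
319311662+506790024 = 826101686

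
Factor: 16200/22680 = 5^1*7^(-1) = 5/7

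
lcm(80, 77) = 6160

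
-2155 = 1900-4055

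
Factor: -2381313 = -1 * 3^1 * 11^1 * 72161^1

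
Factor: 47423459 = 31^1*433^1*3533^1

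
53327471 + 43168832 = 96496303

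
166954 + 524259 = 691213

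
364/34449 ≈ 0.0106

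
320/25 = 64/5 = 12.80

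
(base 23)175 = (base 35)ju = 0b1010110111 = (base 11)582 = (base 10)695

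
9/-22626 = -1/2514 ≈ -0.000398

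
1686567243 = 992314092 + 694253151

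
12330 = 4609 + 7721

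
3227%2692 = 535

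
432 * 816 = 352512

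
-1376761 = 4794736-6171497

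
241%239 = 2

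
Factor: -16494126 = -1*2^1*3^1*11^1*249911^1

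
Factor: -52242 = -1*2^1*3^1*8707^1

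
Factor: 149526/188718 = 3^3 * 13^1 * 443^(-1) = 351/443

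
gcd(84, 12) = 12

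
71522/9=7946 + 8/9 ≈ 7946.89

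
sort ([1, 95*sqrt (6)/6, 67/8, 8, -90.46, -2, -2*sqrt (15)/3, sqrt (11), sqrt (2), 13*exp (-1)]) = [-90.46, -2*sqrt (15)/3, -2, 1, sqrt (2), sqrt (11), 13*exp (-1), 8, 67/8, 95*sqrt (6)/6]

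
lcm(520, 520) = 520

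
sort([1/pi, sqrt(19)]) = [1/pi, sqrt(19)]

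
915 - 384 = 531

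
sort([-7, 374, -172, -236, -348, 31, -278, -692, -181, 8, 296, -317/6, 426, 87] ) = [-692, -348, -278, -236, -181, -172, -317/6, -7, 8, 31, 87, 296, 374, 426] 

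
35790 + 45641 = 81431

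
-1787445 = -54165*33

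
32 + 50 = 82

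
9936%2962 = 1050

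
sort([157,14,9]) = [9,14,157]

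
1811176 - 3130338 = -1319162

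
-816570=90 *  (-9073)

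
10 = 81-71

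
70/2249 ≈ 0.0311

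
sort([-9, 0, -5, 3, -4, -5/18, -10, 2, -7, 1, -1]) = [-10, -9, -7, -5, -4, -1, -5/18, 0, 1, 2, 3]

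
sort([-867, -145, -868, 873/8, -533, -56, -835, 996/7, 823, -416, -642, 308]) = [-868, -867, -835, -642, -533, -416, -145, -56, 873/8, 996/7, 308, 823]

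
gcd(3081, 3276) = 39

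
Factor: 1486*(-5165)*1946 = -1*2^2*5^1*7^1*139^1*743^1*1033^1 = -14935919740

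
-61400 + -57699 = -119099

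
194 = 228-34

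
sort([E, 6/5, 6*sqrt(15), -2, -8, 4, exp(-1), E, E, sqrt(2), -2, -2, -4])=[-8, -4, -2, -2, -2, exp(-1), 6/5, sqrt(2), E, E, E, 4, 6*sqrt(15)]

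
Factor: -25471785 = -1*3^1*5^1*1698119^1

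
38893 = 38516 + 377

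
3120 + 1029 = 4149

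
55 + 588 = 643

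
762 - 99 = 663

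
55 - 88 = -33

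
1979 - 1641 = 338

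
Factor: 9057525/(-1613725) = -1*3^1*17^(-1)*3797^(-1)*120767^1 = -362301/64549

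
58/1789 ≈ 0.0324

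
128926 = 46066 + 82860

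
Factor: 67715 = 5^1*29^1*467^1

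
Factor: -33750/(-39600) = 2^(-3)*3^1*5^2*11^(-1) = 75/88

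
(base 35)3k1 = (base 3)20000002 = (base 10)4376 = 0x1118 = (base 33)40k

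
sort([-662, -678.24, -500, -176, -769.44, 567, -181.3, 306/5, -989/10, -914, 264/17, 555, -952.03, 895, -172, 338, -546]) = [-952.03, -914, -769.44, -678.24, -662, -546, -500, -181.3, -176, -172, -989/10, 264/17, 306/5, 338, 555, 567, 895]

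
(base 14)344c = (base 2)10001101111100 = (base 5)242314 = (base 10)9084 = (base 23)h3m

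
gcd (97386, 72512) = 2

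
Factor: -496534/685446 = -1*3^(-1)*23^(-1)*4967^(-1)*248267^1 = -248267/342723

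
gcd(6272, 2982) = 14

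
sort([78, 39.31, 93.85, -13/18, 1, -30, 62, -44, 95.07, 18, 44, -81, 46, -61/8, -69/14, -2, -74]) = [-81, -74, -44, -30, -61/8, -69/14, -2, -13/18, 1, 18, 39.31, 44, 46, 62, 78, 93.85, 95.07]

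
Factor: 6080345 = 5^1 * 1216069^1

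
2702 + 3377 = 6079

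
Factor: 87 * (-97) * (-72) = 2^3 * 3^3 * 29^1 * 97^1 = 607608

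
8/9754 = 4/4877 ≈ 0.000820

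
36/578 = 18/289 ≈ 0.0623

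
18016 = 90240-72224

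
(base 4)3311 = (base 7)500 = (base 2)11110101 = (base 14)137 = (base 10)245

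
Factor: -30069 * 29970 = -1 * 2^1 * 3^6 * 5^1 * 13^1 * 37^1 * 257^1 = -901167930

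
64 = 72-8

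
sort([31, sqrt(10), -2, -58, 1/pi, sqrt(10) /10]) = [-58, -2, sqrt(10) /10, 1/pi, sqrt(10), 31]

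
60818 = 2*30409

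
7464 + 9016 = 16480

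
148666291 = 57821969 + 90844322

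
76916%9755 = 8631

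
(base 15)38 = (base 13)41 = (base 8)65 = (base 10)53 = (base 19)2f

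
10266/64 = 5133/32 ≈ 160.41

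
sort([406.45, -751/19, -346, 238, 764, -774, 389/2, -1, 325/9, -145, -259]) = [-774, -346, -259, -145, -751/19, -1, 325/9, 389/2, 238, 406.45, 764]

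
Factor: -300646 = -1*2^1*150323^1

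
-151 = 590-741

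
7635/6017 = 1 + 1618/6017≈1.27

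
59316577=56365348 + 2951229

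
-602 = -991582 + 990980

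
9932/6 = 1655 + 1/3 ≈ 1655.33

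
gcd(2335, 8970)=5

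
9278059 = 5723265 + 3554794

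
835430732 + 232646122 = 1068076854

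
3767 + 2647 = 6414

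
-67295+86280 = 18985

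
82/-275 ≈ -0.298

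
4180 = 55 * 76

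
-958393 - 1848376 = -2806769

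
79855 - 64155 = 15700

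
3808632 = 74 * 51468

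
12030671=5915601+6115070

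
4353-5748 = -1395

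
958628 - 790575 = 168053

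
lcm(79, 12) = 948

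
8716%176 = 92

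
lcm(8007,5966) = 304266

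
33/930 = 11/310 ≈ 0.0355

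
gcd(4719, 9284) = 11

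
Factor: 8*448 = 2^9*7^1 = 3584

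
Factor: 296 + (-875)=-1*3^1*193^1=-579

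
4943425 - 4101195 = 842230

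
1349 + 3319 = 4668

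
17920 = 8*2240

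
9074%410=54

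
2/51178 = 1/25589 ≈ 0.0000391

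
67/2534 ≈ 0.0264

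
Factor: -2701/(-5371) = 37^1 * 41^(-1) * 73^1 * 131^(-1)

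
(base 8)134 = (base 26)3e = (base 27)3b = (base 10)92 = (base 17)57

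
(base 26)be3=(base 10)7803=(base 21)hec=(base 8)17173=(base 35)6cx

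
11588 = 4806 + 6782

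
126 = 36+90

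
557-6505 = -5948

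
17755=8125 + 9630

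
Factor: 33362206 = 2^1*16681103^1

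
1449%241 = 3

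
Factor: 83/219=3^(-1)*73^(-1)*83^1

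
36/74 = 18/37 ≈ 0.486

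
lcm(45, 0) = 0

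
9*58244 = 524196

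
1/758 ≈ 0.00132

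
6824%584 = 400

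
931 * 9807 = 9130317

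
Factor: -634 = -1*2^1*317^1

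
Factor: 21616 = 2^4*7^1*193^1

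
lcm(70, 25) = 350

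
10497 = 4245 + 6252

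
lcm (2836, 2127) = 8508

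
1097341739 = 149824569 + 947517170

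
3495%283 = 99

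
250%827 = 250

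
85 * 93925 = 7983625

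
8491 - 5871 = 2620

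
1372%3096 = 1372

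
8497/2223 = 3 + 1828/2223≈3.82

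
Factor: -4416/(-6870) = 2^5 * 5^(-1) * 23^1 * 229^(-1) = 736/1145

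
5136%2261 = 614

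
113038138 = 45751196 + 67286942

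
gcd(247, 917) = 1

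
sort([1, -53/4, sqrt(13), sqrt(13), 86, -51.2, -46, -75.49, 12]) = [-75.49, -51.2, -46, -53/4, 1, sqrt(13), sqrt(13), 12, 86]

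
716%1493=716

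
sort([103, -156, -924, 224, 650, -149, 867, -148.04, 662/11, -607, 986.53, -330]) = [-924, -607, -330, -156, -149, -148.04, 662/11, 103, 224, 650, 867, 986.53]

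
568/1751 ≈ 0.324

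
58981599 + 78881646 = 137863245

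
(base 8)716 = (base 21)110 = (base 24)j6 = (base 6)2050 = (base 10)462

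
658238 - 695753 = -37515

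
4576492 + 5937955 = 10514447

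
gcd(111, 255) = 3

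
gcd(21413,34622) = 7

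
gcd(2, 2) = 2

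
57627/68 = 847 + 31/68 ≈ 847.46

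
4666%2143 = 380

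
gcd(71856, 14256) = 144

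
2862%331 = 214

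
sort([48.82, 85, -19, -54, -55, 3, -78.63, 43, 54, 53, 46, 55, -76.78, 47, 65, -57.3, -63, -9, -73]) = [-78.63, -76.78, -73, -63, -57.3, -55, -54, -19, -9, 3, 43, 46, 47, 48.82, 53, 54, 55, 65, 85]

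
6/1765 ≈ 0.00340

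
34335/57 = 602 + 7/19 ≈ 602.37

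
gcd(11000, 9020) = 220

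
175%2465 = 175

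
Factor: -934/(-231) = 2^1*3^(-1)*7^(-1)*11^(-1)*467^1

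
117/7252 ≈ 0.0161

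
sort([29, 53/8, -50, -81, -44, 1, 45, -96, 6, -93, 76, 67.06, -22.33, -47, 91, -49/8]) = [-96, -93, -81, -50, -47, -44, -22.33, -49/8, 1, 6, 53/8, 29, 45, 67.06, 76, 91]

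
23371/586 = 39 + 517/586 ≈ 39.88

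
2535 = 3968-1433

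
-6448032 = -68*94824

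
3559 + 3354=6913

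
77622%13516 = 10042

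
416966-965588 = -548622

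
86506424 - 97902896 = -11396472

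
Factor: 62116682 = 2^1 * 43^1 * 722287^1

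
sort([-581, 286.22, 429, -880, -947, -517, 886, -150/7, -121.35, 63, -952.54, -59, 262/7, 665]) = [-952.54, -947, -880, -581, -517, -121.35, -59, -150/7, 262/7, 63, 286.22, 429, 665, 886]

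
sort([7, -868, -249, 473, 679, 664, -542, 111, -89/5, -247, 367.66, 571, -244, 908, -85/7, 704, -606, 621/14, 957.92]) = [-868, -606, -542, -249, -247, -244, -89/5, -85/7, 7, 621/14, 111, 367.66, 473, 571, 664, 679, 704, 908, 957.92]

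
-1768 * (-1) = 1768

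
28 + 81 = 109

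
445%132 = 49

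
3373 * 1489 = 5022397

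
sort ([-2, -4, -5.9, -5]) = [-5.9, -5, -4, -2]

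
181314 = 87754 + 93560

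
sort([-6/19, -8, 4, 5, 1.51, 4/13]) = [-8, -6/19, 4/13, 1.51, 4, 5]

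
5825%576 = 65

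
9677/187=51 + 140/187 ≈ 51.75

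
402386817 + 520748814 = 923135631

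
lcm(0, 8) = 0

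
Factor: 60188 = 2^2 * 41^1 * 367^1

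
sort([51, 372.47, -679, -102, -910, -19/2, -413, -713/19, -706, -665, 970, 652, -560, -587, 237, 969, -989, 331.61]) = [-989, -910, -706, -679, -665, -587, -560, -413, -102, -713/19, -19/2, 51, 237, 331.61, 372.47, 652, 969, 970]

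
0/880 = 0 = 0.00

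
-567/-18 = 31 + 1/2 = 31.50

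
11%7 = 4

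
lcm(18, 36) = 36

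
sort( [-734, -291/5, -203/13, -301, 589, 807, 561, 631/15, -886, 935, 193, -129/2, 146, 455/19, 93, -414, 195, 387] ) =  [-886, -734, -414, -301, -129/2, -291/5, -203/13, 455/19, 631/15, 93, 146, 193, 195, 387, 561, 589, 807, 935] 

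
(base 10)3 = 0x3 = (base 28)3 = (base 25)3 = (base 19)3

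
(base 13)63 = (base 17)4d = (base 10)81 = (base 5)311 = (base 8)121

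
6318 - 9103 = -2785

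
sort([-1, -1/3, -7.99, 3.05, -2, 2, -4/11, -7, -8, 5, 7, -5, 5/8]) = [-8, -7.99, -7, -5, -2, -1, -4/11, -1/3, 5/8, 2, 3.05, 5, 7]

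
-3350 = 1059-4409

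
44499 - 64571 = -20072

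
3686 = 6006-2320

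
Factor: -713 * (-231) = 3^1 * 7^1 * 11^1 * 23^1 * 31^1 = 164703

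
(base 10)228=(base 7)444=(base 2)11100100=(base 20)b8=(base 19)c0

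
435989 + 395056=831045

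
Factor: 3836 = 2^2*7^1*137^1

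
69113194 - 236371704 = -167258510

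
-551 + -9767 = -10318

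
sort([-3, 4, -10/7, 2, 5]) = [-3, -10/7, 2, 4, 5]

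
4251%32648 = 4251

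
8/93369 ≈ 0.0000857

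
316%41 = 29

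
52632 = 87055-34423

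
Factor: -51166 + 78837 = 7^1*59^1*67^1 = 27671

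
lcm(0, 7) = 0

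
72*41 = 2952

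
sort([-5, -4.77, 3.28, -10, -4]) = [-10, -5, -4.77, -4, 3.28]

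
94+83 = 177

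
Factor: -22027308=-1 * 2^2 * 3^1 * 17^1 * 19^1 * 5683^1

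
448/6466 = 224/3233 ≈ 0.0693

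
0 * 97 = 0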